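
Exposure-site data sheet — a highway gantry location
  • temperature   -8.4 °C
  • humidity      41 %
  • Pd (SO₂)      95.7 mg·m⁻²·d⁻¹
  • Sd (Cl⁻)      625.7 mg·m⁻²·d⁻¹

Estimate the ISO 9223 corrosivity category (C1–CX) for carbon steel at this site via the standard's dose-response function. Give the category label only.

carbon steel: T≤10 °C ⇒ hinge +0.150·(-8.4−10) = -2.7600
  Pd branch = 1.77·Pd^0.52·e^(0.02·RH+f) = 2.726 μm/a
  Cl⁻ term: 0.102·625.7^0.62·exp(0.033·41+0.04·-8.4) = 15.28
  sum: 2.726 + 15.28 → r_corr = 18 μm/a
Category bounds: 1.3…25 μm/a bracket r_corr ⇒ C2

C2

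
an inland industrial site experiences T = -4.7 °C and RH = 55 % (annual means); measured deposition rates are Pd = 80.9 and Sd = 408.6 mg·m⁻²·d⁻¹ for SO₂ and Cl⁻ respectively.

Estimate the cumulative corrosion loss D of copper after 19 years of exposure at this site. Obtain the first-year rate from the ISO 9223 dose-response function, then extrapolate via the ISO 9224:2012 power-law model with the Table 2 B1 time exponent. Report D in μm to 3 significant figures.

copper: temperature factor f = +0.126·(-14.7) = -1.8522
  SO₂ term: 0.0053·80.9^0.26·exp(0.059·55-1.8522) = 0.06687
  Sd branch = 0.01025·Sd^0.27·e^(0.036·RH+0.049·T) = 0.299 μm/a
  r_corr = 0.06687 + 0.299 = 0.3659 μm/a
Power-law: D(19) = r_corr · 19^0.667
  D(19) = 0.3659 × 19^0.667 = 0.3659 × 7.127 = 2.608 μm

D(19) = 2.61 μm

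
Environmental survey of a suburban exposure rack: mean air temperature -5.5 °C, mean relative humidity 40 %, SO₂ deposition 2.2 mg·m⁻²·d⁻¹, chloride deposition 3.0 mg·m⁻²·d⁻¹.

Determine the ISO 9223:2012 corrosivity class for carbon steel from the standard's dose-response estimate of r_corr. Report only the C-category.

C1

carbon steel: temperature factor f = +0.150·(-15.5) = -2.3250
  Pd branch = 1.77·Pd^0.52·e^(0.02·RH+f) = 0.5804 μm/a
  Cl⁻ term: 0.102·3.0^0.62·exp(0.033·40+0.04·-5.5) = 0.6055
  sum: 0.5804 + 0.6055 → r_corr = 1.186 μm/a
1.19 μm/a falls in (0, 1.3] for carbon steel → category C1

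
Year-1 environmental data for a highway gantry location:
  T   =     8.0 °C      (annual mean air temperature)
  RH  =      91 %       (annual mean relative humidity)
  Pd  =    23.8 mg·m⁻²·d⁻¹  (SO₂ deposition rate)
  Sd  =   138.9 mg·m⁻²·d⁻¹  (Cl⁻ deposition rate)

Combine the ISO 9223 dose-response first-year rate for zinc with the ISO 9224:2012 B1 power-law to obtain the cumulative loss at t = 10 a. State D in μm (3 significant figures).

D(10) = 28.4 μm

zinc: T≤10 °C ⇒ hinge +0.038·(8.0−10) = -0.0760
  sulphur-dioxide contribution → 3.171 μm/a
  chloride contribution → 1.191 μm/a
  total first-year rate 4.362 μm/a
Long-term exponent b (ISO 9224 Table 2, B1) = 0.813
  D(10) = 4.362 × 10^0.813 = 4.362 × 6.501 = 28.36 μm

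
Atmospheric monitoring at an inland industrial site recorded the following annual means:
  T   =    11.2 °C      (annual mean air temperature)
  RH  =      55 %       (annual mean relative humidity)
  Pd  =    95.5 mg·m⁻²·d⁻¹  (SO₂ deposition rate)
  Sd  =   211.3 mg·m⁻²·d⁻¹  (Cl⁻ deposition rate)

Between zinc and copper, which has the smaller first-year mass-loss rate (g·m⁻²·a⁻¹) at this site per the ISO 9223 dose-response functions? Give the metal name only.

zinc: T>10 °C ⇒ hinge -0.071·(11.2−10) = -0.0852
  Pd branch = 0.0129·Pd^0.44·e^(0.046·RH+f) = 1.105 μm/a
  Sd branch = 0.0175·Sd^0.57·e^(0.008·RH+0.085·T) = 1.489 μm/a
  sum: 1.105 + 1.489 → r_corr = 2.594 μm/a
  mass loss = 2.594 μm/a × 7.14 g/cm³ = 18.52 g·m⁻²·a⁻¹
copper: temperature factor f = -0.080·(1.2) = -0.0960
  Pd branch = 0.0053·Pd^0.26·e^(0.059·RH+f) = 0.4043 μm/a
  Sd branch = 0.01025·Sd^0.27·e^(0.036·RH+0.049·T) = 0.5454 μm/a
  r_corr = 0.4043 + 0.5454 = 0.9496 μm/a
  mass loss = 0.9496 μm/a × 8.96 g/cm³ = 8.509 g·m⁻²·a⁻¹
Ordering by g·m⁻²·a⁻¹: zinc (18.5) > copper (8.51)

copper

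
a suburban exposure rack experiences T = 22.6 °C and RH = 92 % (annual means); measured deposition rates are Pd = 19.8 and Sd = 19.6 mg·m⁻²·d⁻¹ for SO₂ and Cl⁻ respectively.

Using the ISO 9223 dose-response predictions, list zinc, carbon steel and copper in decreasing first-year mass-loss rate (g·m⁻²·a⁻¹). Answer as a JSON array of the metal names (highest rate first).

["carbon steel", "copper", "zinc"]

zinc: T>10 °C ⇒ hinge -0.071·(22.6−10) = -0.8946
  sulphur-dioxide contribution → 1.351 μm/a
  chloride contribution → 1.36 μm/a
  total first-year rate 2.711 μm/a
  mass loss = 2.711 μm/a × 7.14 g/cm³ = 19.35 g·m⁻²·a⁻¹
carbon steel: T>10 °C ⇒ hinge -0.054·(22.6−10) = -0.6804
  sulphur-dioxide contribution → 26.66 μm/a
  chloride contribution → 33.18 μm/a
  total first-year rate 59.84 μm/a
  mass loss = 59.84 μm/a × 7.85 g/cm³ = 469.8 g·m⁻²·a⁻¹
copper: f(T) = -0.080·(T−10) [T>10 °C] = -1.0080
  sulphur-dioxide contribution → 0.9572 μm/a
  chloride contribution → 1.901 μm/a
  total first-year rate 2.858 μm/a
  mass loss = 2.858 μm/a × 8.96 g/cm³ = 25.61 g·m⁻²·a⁻¹
Ordering by g·m⁻²·a⁻¹: carbon steel (470) > copper (25.6) > zinc (19.4)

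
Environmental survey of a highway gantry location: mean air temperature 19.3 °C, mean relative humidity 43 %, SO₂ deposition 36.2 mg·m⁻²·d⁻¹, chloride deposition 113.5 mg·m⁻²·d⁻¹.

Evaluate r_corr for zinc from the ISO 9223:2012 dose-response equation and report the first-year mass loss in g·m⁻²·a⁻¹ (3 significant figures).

r_corr = 15.2 g·m⁻²·a⁻¹

zinc: T>10 °C ⇒ hinge -0.071·(19.3−10) = -0.6603
  sulphur-dioxide contribution → 0.2337 μm/a
  chloride contribution → 1.889 μm/a
  ⇒ r_corr(zinc) = 2.123 μm/a
Convert to mass loss: 2.123 μm/a × 7.14 g/cm³ = 15.16 g·m⁻²·a⁻¹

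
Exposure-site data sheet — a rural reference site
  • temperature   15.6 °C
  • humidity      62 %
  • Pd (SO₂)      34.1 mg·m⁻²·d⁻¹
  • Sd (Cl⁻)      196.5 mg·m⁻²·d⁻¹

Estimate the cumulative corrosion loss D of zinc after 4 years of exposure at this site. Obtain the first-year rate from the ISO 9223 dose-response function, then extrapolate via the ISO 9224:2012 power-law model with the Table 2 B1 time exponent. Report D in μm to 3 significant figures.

zinc: T>10 °C ⇒ hinge -0.071·(15.6−10) = -0.3976
  sulphur-dioxide contribution → 0.7095 μm/a
  chloride contribution → 2.196 μm/a
  total first-year rate 2.905 μm/a
Power-law: D(4) = r_corr · 4^0.813
  D(4) = 2.905 × 4^0.813 = 2.905 × 3.087 = 8.966 μm

D(4) = 8.97 μm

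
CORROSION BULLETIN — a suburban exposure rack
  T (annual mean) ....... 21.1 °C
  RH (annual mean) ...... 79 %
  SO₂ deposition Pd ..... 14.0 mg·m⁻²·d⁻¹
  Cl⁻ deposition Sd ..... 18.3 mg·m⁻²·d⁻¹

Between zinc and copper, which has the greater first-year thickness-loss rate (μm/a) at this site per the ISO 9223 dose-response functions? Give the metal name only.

zinc

zinc: T>10 °C ⇒ hinge -0.071·(21.1−10) = -0.7881
  SO₂ term: 0.0129·14.0^0.44·exp(0.046·79-0.7881) = 0.7093
  Sd branch = 0.0175·Sd^0.57·e^(0.008·RH+0.085·T) = 1.038 μm/a
  r_corr = 0.7093 + 1.038 = 1.747 μm/a
copper: temperature factor f = -0.080·(11.1) = -0.8880
  Pd branch = 0.0053·Pd^0.26·e^(0.059·RH+f) = 0.458 μm/a
  Sd branch = 0.01025·Sd^0.27·e^(0.036·RH+0.049·T) = 1.086 μm/a
  r_corr = 0.458 + 1.086 = 1.544 μm/a
Ordering by μm/a: zinc (1.75) > copper (1.54)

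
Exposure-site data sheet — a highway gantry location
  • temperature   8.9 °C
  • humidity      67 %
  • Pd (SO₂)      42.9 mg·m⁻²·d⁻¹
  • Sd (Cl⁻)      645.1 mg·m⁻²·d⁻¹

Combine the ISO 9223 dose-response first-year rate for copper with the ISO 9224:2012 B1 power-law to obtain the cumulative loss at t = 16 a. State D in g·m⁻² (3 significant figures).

D(16) = 94.1 g·m⁻²

copper: f(T) = +0.126·(T−10) [T≤10 °C] = -0.1386
  SO₂ term: 0.0053·42.9^0.26·exp(0.059·67-0.1386) = 0.6387
  Cl⁻ term: 0.01025·645.1^0.27·exp(0.036·67+0.049·8.9) = 1.014
  sum: 0.6387 + 1.014 → r_corr = 1.653 μm/a
Power-law: D(16) = r_corr · 16^0.667
  D(16) = 1.653 × 16^0.667 = 1.653 × 6.355 = 10.51 μm
  Mass loss = 10.51 μm × 8.96 g/cm³ = 94.14 g·m⁻²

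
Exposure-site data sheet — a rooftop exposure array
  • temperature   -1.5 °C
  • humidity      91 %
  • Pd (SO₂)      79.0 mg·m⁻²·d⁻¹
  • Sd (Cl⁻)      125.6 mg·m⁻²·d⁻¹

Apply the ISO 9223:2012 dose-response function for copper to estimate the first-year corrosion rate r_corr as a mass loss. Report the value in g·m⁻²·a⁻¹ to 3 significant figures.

copper: f(T) = +0.126·(T−10) [T≤10 °C] = -1.4490
  SO₂ term: 0.0053·79.0^0.26·exp(0.059·91-1.4490) = 0.8319
  Sd branch = 0.01025·Sd^0.27·e^(0.036·RH+0.049·T) = 0.9296 μm/a
  sum: 0.8319 + 0.9296 → r_corr = 1.762 μm/a
Convert to mass loss: 1.762 μm/a × 8.96 g/cm³ = 15.78 g·m⁻²·a⁻¹

r_corr = 15.8 g·m⁻²·a⁻¹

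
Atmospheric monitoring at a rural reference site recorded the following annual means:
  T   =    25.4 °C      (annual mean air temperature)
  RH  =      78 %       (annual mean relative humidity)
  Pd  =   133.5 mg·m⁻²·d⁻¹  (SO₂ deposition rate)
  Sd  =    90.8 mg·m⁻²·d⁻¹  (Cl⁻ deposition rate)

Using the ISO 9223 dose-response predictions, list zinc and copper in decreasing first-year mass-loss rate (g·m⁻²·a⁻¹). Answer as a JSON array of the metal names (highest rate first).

zinc: T>10 °C ⇒ hinge -0.071·(25.4−10) = -1.0934
  Pd branch = 0.0129·Pd^0.44·e^(0.046·RH+f) = 1.346 μm/a
  Cl⁻ term: 0.0175·90.8^0.57·exp(0.008·78+0.085·25.4) = 3.696
  r_corr = 1.346 + 3.696 = 5.043 μm/a
  mass loss = 5.043 μm/a × 7.14 g/cm³ = 36.01 g·m⁻²·a⁻¹
copper: temperature factor f = -0.080·(15.4) = -1.2320
  Pd branch = 0.0053·Pd^0.26·e^(0.059·RH+f) = 0.5501 μm/a
  Cl⁻ term: 0.01025·90.8^0.27·exp(0.036·78+0.049·25.4) = 1.993
  r_corr = 0.5501 + 1.993 = 2.543 μm/a
  mass loss = 2.543 μm/a × 8.96 g/cm³ = 22.78 g·m⁻²·a⁻¹
Ordering by g·m⁻²·a⁻¹: zinc (36) > copper (22.8)

["zinc", "copper"]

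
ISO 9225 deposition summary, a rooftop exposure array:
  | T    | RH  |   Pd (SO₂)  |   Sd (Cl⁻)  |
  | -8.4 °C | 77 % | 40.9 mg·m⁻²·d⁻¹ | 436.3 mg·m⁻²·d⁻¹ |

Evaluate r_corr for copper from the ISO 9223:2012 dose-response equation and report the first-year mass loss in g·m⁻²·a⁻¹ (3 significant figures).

r_corr = 6.17 g·m⁻²·a⁻¹

copper: temperature factor f = +0.126·(-18.4) = -2.3184
  sulphur-dioxide contribution → 0.1287 μm/a
  chloride contribution → 0.5605 μm/a
  ⇒ r_corr(copper) = 0.6892 μm/a
Convert to mass loss: 0.6892 μm/a × 8.96 g/cm³ = 6.175 g·m⁻²·a⁻¹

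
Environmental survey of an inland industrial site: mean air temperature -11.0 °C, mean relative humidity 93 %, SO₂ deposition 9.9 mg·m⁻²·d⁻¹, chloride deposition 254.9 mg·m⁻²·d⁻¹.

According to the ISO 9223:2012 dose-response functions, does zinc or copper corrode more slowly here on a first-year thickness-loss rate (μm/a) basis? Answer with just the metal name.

zinc: T≤10 °C ⇒ hinge +0.038·(-11.0−10) = -0.7980
  sulphur-dioxide contribution → 1.148 μm/a
  chloride contribution → 0.3402 μm/a
  total first-year rate 1.488 μm/a
copper: temperature factor f = +0.126·(-21.0) = -2.6460
  sulphur-dioxide contribution → 0.1648 μm/a
  chloride contribution → 0.7592 μm/a
  ⇒ r_corr(copper) = 0.924 μm/a
Ordering by μm/a: zinc (1.49) > copper (0.924)

copper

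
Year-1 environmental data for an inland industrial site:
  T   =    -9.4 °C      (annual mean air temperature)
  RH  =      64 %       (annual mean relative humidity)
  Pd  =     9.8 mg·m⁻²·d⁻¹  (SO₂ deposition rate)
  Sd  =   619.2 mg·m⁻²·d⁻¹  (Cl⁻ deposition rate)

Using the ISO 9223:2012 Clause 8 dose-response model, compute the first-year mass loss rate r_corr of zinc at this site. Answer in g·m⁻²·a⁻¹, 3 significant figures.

zinc: f(T) = +0.038·(T−10) [T≤10 °C] = -0.7372
  SO₂ term: 0.0129·9.8^0.44·exp(0.046·64-0.7372) = 0.32
  Sd branch = 0.0175·Sd^0.57·e^(0.008·RH+0.085·T) = 0.5126 μm/a
  sum: 0.32 + 0.5126 → r_corr = 0.8325 μm/a
Convert to mass loss: 0.8325 μm/a × 7.14 g/cm³ = 5.944 g·m⁻²·a⁻¹

r_corr = 5.94 g·m⁻²·a⁻¹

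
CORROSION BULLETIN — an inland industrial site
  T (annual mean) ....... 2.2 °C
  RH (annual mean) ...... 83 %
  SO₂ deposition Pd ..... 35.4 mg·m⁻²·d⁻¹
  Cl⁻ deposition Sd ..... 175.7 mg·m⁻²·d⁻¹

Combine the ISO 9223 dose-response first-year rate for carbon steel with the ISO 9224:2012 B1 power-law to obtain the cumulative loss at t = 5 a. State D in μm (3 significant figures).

D(5) = 141 μm

carbon steel: T≤10 °C ⇒ hinge +0.150·(2.2−10) = -1.1700
  sulphur-dioxide contribution → 18.46 μm/a
  chloride contribution → 42.47 μm/a
  ⇒ r_corr(carbon steel) = 60.93 μm/a
ISO 9224: D(t) = r_corr · t^b with b = 0.523 (carbon steel, B1)
  D(5) = 60.93 × 5^0.523 = 60.93 × 2.32 = 141.4 μm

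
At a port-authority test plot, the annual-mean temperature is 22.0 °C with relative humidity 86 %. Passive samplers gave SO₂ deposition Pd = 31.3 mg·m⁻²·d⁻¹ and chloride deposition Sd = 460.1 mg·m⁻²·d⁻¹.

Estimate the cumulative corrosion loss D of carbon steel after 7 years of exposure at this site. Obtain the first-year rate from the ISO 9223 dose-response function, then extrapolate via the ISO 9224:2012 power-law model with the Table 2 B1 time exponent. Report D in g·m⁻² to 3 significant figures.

carbon steel: f(T) = -0.054·(T−10) [T>10 °C] = -0.6480
  SO₂ term: 1.77·31.3^0.52·exp(0.02·86-0.6480) = 30.99
  Sd branch = 0.102·Sd^0.62·e^(0.033·RH+0.04·T) = 188.1 μm/a
  sum: 30.99 + 188.1 → r_corr = 219 μm/a
Long-term exponent b (ISO 9224 Table 2, B1) = 0.523
  D(7) = 219 × 7^0.523 = 219 × 2.767 = 606.1 μm
  Mass loss = 606.1 μm × 7.85 g/cm³ = 4758 g·m⁻²

D(7) = 4.76e+03 g·m⁻²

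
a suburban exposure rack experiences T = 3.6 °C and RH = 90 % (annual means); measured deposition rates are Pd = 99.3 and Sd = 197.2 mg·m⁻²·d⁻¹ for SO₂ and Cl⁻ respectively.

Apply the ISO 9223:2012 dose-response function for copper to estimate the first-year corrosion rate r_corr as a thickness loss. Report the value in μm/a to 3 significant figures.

r_corr = 2.88 μm/a

copper: T≤10 °C ⇒ hinge +0.126·(3.6−10) = -0.8064
  sulphur-dioxide contribution → 1.583 μm/a
  chloride contribution → 1.3 μm/a
  ⇒ r_corr(copper) = 2.883 μm/a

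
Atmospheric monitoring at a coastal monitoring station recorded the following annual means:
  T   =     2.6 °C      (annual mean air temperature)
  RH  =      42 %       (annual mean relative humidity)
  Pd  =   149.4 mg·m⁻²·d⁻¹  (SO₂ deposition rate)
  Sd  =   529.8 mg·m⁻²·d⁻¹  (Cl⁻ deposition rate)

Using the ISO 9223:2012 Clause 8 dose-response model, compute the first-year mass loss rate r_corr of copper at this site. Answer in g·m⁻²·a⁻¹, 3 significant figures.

r_corr = 3.39 g·m⁻²·a⁻¹

copper: f(T) = +0.126·(T−10) [T≤10 °C] = -0.9324
  sulphur-dioxide contribution → 0.09138 μm/a
  chloride contribution → 0.2872 μm/a
  ⇒ r_corr(copper) = 0.3786 μm/a
Convert to mass loss: 0.3786 μm/a × 8.96 g/cm³ = 3.392 g·m⁻²·a⁻¹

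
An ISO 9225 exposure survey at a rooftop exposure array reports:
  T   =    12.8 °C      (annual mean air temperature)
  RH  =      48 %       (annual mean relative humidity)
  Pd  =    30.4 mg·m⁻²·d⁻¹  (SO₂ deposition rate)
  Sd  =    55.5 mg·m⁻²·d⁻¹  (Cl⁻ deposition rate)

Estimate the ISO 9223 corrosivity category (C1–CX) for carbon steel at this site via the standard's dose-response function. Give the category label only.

carbon steel: f(T) = -0.054·(T−10) [T>10 °C] = -0.1512
  SO₂ term: 1.77·30.4^0.52·exp(0.02·48-0.1512) = 23.46
  Sd branch = 0.102·Sd^0.62·e^(0.033·RH+0.04·T) = 10.01 μm/a
  sum: 23.46 + 10.01 → r_corr = 33.47 μm/a
33.5 μm/a falls in (25, 50] for carbon steel → category C3

C3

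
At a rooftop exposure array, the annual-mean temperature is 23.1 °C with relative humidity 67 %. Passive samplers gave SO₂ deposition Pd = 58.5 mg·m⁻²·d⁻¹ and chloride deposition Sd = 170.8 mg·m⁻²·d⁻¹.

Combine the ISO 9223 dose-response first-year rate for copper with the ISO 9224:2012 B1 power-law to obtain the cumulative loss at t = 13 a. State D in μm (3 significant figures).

D(13) = 9.41 μm

copper: T>10 °C ⇒ hinge -0.080·(23.1−10) = -1.0480
  Pd branch = 0.0053·Pd^0.26·e^(0.059·RH+f) = 0.2788 μm/a
  Cl⁻ term: 0.01025·170.8^0.27·exp(0.036·67+0.049·23.1) = 1.421
  sum: 0.2788 + 1.421 → r_corr = 1.7 μm/a
ISO 9224: D(t) = r_corr · t^b with b = 0.667 (copper, B1)
  D(13) = 1.7 × 13^0.667 = 1.7 × 5.534 = 9.406 μm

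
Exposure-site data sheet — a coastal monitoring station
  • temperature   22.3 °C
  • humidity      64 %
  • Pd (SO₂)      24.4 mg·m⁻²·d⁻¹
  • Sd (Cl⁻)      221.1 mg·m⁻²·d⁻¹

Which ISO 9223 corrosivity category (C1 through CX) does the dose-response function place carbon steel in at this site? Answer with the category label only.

C4

carbon steel: temperature factor f = -0.054·(12.3) = -0.6642
  sulphur-dioxide contribution → 17.25 μm/a
  chloride contribution → 58.46 μm/a
  total first-year rate 75.71 μm/a
Category bounds: 50…80 μm/a bracket r_corr ⇒ C4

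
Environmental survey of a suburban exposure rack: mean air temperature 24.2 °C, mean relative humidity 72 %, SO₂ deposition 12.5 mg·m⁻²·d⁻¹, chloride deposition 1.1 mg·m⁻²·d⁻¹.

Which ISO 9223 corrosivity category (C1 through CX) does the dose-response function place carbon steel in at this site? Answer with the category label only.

C2

carbon steel: f(T) = -0.054·(T−10) [T>10 °C] = -0.7668
  Pd branch = 1.77·Pd^0.52·e^(0.02·RH+f) = 12.9 μm/a
  Sd branch = 0.102·Sd^0.62·e^(0.033·RH+0.04·T) = 3.066 μm/a
  r_corr = 12.9 + 3.066 = 15.97 μm/a
Category bounds: 1.3…25 μm/a bracket r_corr ⇒ C2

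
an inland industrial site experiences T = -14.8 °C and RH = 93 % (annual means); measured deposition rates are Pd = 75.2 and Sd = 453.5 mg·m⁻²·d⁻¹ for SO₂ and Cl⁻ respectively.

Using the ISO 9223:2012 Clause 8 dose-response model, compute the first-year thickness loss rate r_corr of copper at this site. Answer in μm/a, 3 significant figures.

copper: temperature factor f = +0.126·(-24.8) = -3.1248
  SO₂ term: 0.0053·75.2^0.26·exp(0.059·93-3.1248) = 0.173
  Sd branch = 0.01025·Sd^0.27·e^(0.036·RH+0.049·T) = 0.7363 μm/a
  sum: 0.173 + 0.7363 → r_corr = 0.9093 μm/a

r_corr = 0.909 μm/a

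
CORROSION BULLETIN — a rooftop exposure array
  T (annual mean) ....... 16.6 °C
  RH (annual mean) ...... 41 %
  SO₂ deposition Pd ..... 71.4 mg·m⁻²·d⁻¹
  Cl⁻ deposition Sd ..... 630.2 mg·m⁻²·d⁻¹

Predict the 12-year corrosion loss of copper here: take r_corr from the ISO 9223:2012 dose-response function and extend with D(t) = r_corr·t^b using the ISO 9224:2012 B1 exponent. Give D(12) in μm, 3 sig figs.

copper: T>10 °C ⇒ hinge -0.080·(16.6−10) = -0.5280
  SO₂ term: 0.0053·71.4^0.26·exp(0.059·41-0.5280) = 0.1065
  Cl⁻ term: 0.01025·630.2^0.27·exp(0.036·41+0.049·16.6) = 0.5766
  r_corr = 0.1065 + 0.5766 = 0.6831 μm/a
ISO 9224: D(t) = r_corr · t^b with b = 0.667 (copper, B1)
  D(12) = 0.6831 × 12^0.667 = 0.6831 × 5.246 = 3.583 μm

D(12) = 3.58 μm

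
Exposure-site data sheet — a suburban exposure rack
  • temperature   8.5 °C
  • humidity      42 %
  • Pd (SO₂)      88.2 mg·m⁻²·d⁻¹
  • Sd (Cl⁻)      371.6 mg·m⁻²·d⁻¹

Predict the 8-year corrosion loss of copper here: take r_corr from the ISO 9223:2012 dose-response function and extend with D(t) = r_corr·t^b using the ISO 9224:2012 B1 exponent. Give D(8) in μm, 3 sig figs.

D(8) = 2.07 μm

copper: f(T) = +0.126·(T−10) [T≤10 °C] = -0.1890
  sulphur-dioxide contribution → 0.1676 μm/a
  chloride contribution → 0.3485 μm/a
  ⇒ r_corr(copper) = 0.5161 μm/a
Long-term exponent b (ISO 9224 Table 2, B1) = 0.667
  D(8) = 0.5161 × 8^0.667 = 0.5161 × 4.003 = 2.066 μm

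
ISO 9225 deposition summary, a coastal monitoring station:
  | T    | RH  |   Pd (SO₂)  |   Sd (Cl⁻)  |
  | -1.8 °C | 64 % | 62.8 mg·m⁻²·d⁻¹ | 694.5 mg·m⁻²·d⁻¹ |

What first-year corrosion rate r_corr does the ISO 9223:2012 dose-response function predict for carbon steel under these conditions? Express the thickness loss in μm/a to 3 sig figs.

carbon steel: T≤10 °C ⇒ hinge +0.150·(-1.8−10) = -1.7700
  Pd branch = 1.77·Pd^0.52·e^(0.02·RH+f) = 9.335 μm/a
  Cl⁻ term: 0.102·694.5^0.62·exp(0.033·64+0.04·-1.8) = 45.33
  sum: 9.335 + 45.33 → r_corr = 54.67 μm/a

r_corr = 54.7 μm/a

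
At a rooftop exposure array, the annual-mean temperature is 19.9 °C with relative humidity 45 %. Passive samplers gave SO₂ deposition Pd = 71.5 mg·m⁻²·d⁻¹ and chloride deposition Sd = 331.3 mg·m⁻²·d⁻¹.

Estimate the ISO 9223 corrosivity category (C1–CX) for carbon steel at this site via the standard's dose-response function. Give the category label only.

carbon steel: f(T) = -0.054·(T−10) [T>10 °C] = -0.5346
  sulphur-dioxide contribution → 23.49 μm/a
  chloride contribution → 36.46 μm/a
  total first-year rate 59.95 μm/a
Category bounds: 50…80 μm/a bracket r_corr ⇒ C4

C4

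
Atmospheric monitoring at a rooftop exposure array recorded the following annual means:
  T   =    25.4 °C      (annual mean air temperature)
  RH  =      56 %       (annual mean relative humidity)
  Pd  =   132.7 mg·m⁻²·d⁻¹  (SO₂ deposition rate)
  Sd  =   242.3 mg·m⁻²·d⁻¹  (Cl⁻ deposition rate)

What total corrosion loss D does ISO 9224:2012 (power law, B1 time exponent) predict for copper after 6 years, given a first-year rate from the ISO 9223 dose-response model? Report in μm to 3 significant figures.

copper: f(T) = -0.080·(T−10) [T>10 °C] = -1.2320
  Pd branch = 0.0053·Pd^0.26·e^(0.059·RH+f) = 0.15 μm/a
  Sd branch = 0.01025·Sd^0.27·e^(0.036·RH+0.049·T) = 1.176 μm/a
  r_corr = 0.15 + 1.176 = 1.326 μm/a
Power-law: D(6) = r_corr · 6^0.667
  D(6) = 1.326 × 6^0.667 = 1.326 × 3.304 = 4.382 μm

D(6) = 4.38 μm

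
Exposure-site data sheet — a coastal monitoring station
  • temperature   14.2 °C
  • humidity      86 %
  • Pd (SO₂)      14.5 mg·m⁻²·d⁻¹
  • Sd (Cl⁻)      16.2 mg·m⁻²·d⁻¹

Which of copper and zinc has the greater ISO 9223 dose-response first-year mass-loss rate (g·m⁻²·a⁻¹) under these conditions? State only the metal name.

copper

copper: T>10 °C ⇒ hinge -0.080·(14.2−10) = -0.3360
  SO₂ term: 0.0053·14.5^0.26·exp(0.059·86-0.3360) = 1.213
  Sd branch = 0.01025·Sd^0.27·e^(0.036·RH+0.049·T) = 0.9639 μm/a
  sum: 1.213 + 0.9639 → r_corr = 2.177 μm/a
  mass loss = 2.177 μm/a × 8.96 g/cm³ = 19.51 g·m⁻²·a⁻¹
zinc: temperature factor f = -0.071·(4.2) = -0.2982
  SO₂ term: 0.0129·14.5^0.44·exp(0.046·86-0.2982) = 1.622
  Sd branch = 0.0175·Sd^0.57·e^(0.008·RH+0.085·T) = 0.5694 μm/a
  sum: 1.622 + 0.5694 → r_corr = 2.192 μm/a
  mass loss = 2.192 μm/a × 7.14 g/cm³ = 15.65 g·m⁻²·a⁻¹
Ordering by g·m⁻²·a⁻¹: copper (19.5) > zinc (15.6)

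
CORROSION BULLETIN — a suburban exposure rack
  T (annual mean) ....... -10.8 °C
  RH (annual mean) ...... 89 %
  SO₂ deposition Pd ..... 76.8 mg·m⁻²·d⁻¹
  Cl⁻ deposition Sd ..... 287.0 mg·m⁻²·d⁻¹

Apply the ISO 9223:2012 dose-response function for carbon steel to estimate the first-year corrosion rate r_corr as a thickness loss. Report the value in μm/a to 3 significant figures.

r_corr = 46.2 μm/a

carbon steel: T≤10 °C ⇒ hinge +0.150·(-10.8−10) = -3.1200
  sulphur-dioxide contribution → 4.43 μm/a
  chloride contribution → 41.72 μm/a
  total first-year rate 46.15 μm/a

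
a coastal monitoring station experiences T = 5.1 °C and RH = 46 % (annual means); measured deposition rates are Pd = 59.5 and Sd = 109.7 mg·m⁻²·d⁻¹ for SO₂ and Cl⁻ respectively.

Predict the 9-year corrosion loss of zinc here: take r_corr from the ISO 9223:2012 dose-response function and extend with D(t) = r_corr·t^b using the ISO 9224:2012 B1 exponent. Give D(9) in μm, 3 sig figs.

D(9) = 6.59 μm

zinc: temperature factor f = +0.038·(-4.9) = -0.1862
  sulphur-dioxide contribution → 0.5364 μm/a
  chloride contribution → 0.5676 μm/a
  total first-year rate 1.104 μm/a
Power-law: D(9) = r_corr · 9^0.813
  D(9) = 1.104 × 9^0.813 = 1.104 × 5.968 = 6.588 μm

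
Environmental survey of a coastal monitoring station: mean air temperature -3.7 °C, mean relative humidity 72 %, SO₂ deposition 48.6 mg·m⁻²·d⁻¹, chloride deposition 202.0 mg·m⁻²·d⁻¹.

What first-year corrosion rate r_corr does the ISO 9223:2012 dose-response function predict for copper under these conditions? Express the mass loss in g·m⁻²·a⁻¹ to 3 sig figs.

r_corr = 5.91 g·m⁻²·a⁻¹

copper: f(T) = +0.126·(T−10) [T≤10 °C] = -1.7262
  Pd branch = 0.0053·Pd^0.26·e^(0.059·RH+f) = 0.1811 μm/a
  Cl⁻ term: 0.01025·202.0^0.27·exp(0.036·72+0.049·-3.7) = 0.4788
  r_corr = 0.1811 + 0.4788 = 0.6599 μm/a
Convert to mass loss: 0.6599 μm/a × 8.96 g/cm³ = 5.913 g·m⁻²·a⁻¹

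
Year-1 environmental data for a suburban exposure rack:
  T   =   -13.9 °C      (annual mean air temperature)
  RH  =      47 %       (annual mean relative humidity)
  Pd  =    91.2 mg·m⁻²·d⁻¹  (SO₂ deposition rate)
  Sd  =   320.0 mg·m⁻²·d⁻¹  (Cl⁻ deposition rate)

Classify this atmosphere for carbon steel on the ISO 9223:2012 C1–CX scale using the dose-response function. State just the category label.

C2

carbon steel: T≤10 °C ⇒ hinge +0.150·(-13.9−10) = -3.5850
  sulphur-dioxide contribution → 1.314 μm/a
  chloride contribution → 9.861 μm/a
  ⇒ r_corr(carbon steel) = 11.17 μm/a
Category bounds: 1.3…25 μm/a bracket r_corr ⇒ C2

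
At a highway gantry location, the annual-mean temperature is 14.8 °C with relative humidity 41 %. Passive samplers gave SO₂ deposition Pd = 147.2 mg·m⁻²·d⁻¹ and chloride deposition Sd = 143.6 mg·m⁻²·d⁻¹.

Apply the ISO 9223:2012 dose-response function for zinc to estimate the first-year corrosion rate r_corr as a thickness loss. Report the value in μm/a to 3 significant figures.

r_corr = 1.99 μm/a

zinc: T>10 °C ⇒ hinge -0.071·(14.8−10) = -0.3408
  Pd branch = 0.0129·Pd^0.44·e^(0.046·RH+f) = 0.5439 μm/a
  Sd branch = 0.0175·Sd^0.57·e^(0.008·RH+0.085·T) = 1.45 μm/a
  r_corr = 0.5439 + 1.45 = 1.994 μm/a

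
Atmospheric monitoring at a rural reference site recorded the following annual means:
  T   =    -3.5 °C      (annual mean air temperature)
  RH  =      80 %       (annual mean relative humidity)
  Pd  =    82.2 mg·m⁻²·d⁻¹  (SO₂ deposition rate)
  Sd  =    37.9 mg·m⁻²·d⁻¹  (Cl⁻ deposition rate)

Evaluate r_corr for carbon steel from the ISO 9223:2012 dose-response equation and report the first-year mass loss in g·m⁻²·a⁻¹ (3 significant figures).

r_corr = 183 g·m⁻²·a⁻¹

carbon steel: temperature factor f = +0.150·(-13.5) = -2.0250
  SO₂ term: 1.77·82.2^0.52·exp(0.02·80-2.0250) = 11.46
  Sd branch = 0.102·Sd^0.62·e^(0.033·RH+0.04·T) = 11.83 μm/a
  sum: 11.46 + 11.83 → r_corr = 23.29 μm/a
Convert to mass loss: 23.29 μm/a × 7.85 g/cm³ = 182.8 g·m⁻²·a⁻¹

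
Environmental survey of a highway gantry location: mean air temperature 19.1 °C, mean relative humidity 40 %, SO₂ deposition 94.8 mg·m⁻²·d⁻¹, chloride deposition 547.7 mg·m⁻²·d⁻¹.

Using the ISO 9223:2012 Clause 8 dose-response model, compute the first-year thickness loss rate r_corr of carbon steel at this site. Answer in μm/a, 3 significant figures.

r_corr = 66.6 μm/a

carbon steel: T>10 °C ⇒ hinge -0.054·(19.1−10) = -0.4914
  SO₂ term: 1.77·94.8^0.52·exp(0.02·40-0.4914) = 25.7
  Cl⁻ term: 0.102·547.7^0.62·exp(0.033·40+0.04·19.1) = 40.89
  r_corr = 25.7 + 40.89 = 66.59 μm/a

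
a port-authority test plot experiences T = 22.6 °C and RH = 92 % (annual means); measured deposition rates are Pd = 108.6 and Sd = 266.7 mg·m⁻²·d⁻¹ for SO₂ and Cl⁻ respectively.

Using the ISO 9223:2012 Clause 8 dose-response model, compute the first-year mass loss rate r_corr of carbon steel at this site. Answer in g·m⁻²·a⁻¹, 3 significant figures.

carbon steel: T>10 °C ⇒ hinge -0.054·(22.6−10) = -0.6804
  Pd branch = 1.77·Pd^0.52·e^(0.02·RH+f) = 64.6 μm/a
  Sd branch = 0.102·Sd^0.62·e^(0.033·RH+0.04·T) = 167.4 μm/a
  r_corr = 64.6 + 167.4 = 232 μm/a
Convert to mass loss: 232 μm/a × 7.85 g/cm³ = 1821 g·m⁻²·a⁻¹

r_corr = 1.82e+03 g·m⁻²·a⁻¹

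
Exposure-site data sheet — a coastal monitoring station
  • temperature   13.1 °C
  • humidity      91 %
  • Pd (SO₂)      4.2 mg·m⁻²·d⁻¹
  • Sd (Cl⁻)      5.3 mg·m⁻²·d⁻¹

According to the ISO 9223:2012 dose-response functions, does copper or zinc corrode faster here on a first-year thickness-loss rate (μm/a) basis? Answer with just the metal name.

copper: T>10 °C ⇒ hinge -0.080·(13.1−10) = -0.2480
  Pd branch = 0.0053·Pd^0.26·e^(0.059·RH+f) = 1.289 μm/a
  Cl⁻ term: 0.01025·5.3^0.27·exp(0.036·91+0.049·13.1) = 0.8087
  r_corr = 1.289 + 0.8087 = 2.098 μm/a
zinc: temperature factor f = -0.071·(3.1) = -0.2201
  SO₂ term: 0.0129·4.2^0.44·exp(0.046·91-0.2201) = 1.28
  Sd branch = 0.0175·Sd^0.57·e^(0.008·RH+0.085·T) = 0.2855 μm/a
  sum: 1.28 + 0.2855 → r_corr = 1.565 μm/a
Ordering by μm/a: copper (2.1) > zinc (1.57)

copper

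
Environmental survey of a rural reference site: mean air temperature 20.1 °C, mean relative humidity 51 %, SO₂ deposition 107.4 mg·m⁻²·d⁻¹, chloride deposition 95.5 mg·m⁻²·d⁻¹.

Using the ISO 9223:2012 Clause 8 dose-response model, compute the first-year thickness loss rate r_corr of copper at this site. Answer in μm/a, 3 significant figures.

r_corr = 0.751 μm/a

copper: f(T) = -0.080·(T−10) [T>10 °C] = -0.8080
  sulphur-dioxide contribution → 0.1615 μm/a
  chloride contribution → 0.5894 μm/a
  total first-year rate 0.7509 μm/a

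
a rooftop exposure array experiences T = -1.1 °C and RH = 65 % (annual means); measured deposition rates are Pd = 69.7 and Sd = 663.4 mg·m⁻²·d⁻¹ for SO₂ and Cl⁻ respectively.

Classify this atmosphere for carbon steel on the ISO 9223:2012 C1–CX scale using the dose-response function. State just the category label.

carbon steel: temperature factor f = +0.150·(-11.1) = -1.6650
  sulphur-dioxide contribution → 11.17 μm/a
  chloride contribution → 46.83 μm/a
  total first-year rate 58 μm/a
ISO 9223 Table 2 (carbon steel): 50 < 58 ≤ 80 μm/a ⇒ C4

C4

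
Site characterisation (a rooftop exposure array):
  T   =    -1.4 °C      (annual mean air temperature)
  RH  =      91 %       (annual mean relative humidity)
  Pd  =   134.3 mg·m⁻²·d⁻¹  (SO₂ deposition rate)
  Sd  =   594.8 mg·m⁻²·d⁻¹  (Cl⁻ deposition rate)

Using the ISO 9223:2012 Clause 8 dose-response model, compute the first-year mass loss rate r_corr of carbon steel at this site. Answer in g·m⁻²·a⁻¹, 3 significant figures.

carbon steel: temperature factor f = +0.150·(-11.4) = -1.7100
  Pd branch = 1.77·Pd^0.52·e^(0.02·RH+f) = 25.25 μm/a
  Cl⁻ term: 0.102·594.8^0.62·exp(0.033·91+0.04·-1.4) = 102
  r_corr = 25.25 + 102 = 127.2 μm/a
Convert to mass loss: 127.2 μm/a × 7.85 g/cm³ = 998.9 g·m⁻²·a⁻¹

r_corr = 999 g·m⁻²·a⁻¹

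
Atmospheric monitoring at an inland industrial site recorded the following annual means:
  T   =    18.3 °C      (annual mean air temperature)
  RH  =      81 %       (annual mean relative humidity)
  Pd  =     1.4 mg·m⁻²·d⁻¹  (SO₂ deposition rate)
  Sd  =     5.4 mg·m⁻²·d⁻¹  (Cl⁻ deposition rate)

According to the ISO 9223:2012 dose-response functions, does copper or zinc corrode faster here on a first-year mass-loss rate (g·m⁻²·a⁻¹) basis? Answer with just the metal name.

copper

copper: temperature factor f = -0.080·(8.3) = -0.6640
  Pd branch = 0.0053·Pd^0.26·e^(0.059·RH+f) = 0.3543 μm/a
  Cl⁻ term: 0.01025·5.4^0.27·exp(0.036·81+0.049·18.3) = 0.7317
  r_corr = 0.3543 + 0.7317 = 1.086 μm/a
  mass loss = 1.086 μm/a × 8.96 g/cm³ = 9.73 g·m⁻²·a⁻¹
zinc: T>10 °C ⇒ hinge -0.071·(18.3−10) = -0.5893
  SO₂ term: 0.0129·1.4^0.44·exp(0.046·81-0.5893) = 0.3445
  Cl⁻ term: 0.0175·5.4^0.57·exp(0.008·81+0.085·18.3) = 0.4144
  sum: 0.3445 + 0.4144 → r_corr = 0.7589 μm/a
  mass loss = 0.7589 μm/a × 7.14 g/cm³ = 5.419 g·m⁻²·a⁻¹
Ordering by g·m⁻²·a⁻¹: copper (9.73) > zinc (5.42)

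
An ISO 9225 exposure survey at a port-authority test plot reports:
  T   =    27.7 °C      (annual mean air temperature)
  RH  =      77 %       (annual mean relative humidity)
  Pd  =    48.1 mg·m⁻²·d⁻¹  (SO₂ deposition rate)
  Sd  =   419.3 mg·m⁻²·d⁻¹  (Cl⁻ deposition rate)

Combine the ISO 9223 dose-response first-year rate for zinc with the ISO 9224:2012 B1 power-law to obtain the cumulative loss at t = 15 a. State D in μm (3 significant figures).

zinc: temperature factor f = -0.071·(17.7) = -1.2567
  sulphur-dioxide contribution → 0.697 μm/a
  chloride contribution → 10.66 μm/a
  total first-year rate 11.36 μm/a
Power-law: D(15) = r_corr · 15^0.813
  D(15) = 11.36 × 15^0.813 = 11.36 × 9.04 = 102.7 μm

D(15) = 103 μm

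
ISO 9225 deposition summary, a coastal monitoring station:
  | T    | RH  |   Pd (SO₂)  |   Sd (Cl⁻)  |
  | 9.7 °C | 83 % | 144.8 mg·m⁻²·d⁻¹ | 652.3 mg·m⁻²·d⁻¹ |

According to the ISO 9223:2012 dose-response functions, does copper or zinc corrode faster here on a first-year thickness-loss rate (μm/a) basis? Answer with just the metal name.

zinc

copper: T≤10 °C ⇒ hinge +0.126·(9.7−10) = -0.0378
  sulphur-dioxide contribution → 2.491 μm/a
  chloride contribution → 1.882 μm/a
  total first-year rate 4.374 μm/a
zinc: f(T) = +0.038·(T−10) [T≤10 °C] = -0.0114
  sulphur-dioxide contribution → 5.182 μm/a
  chloride contribution → 3.117 μm/a
  total first-year rate 8.299 μm/a
Ordering by μm/a: zinc (8.3) > copper (4.37)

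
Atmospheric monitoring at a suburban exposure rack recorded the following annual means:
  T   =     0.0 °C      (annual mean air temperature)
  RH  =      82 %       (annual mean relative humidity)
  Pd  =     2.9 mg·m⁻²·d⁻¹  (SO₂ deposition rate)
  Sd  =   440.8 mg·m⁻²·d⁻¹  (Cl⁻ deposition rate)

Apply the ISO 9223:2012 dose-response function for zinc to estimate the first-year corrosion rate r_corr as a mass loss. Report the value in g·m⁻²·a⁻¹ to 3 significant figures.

zinc: f(T) = +0.038·(T−10) [T≤10 °C] = -0.3800
  sulphur-dioxide contribution → 0.6126 μm/a
  chloride contribution → 1.084 μm/a
  ⇒ r_corr(zinc) = 1.697 μm/a
Convert to mass loss: 1.697 μm/a × 7.14 g/cm³ = 12.12 g·m⁻²·a⁻¹

r_corr = 12.1 g·m⁻²·a⁻¹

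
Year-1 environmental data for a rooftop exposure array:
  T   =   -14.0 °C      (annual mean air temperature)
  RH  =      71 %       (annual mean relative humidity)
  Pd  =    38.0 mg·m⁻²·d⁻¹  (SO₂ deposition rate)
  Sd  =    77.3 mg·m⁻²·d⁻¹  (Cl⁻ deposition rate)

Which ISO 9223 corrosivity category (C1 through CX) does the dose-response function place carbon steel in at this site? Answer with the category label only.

carbon steel: temperature factor f = +0.150·(-24.0) = -3.6000
  SO₂ term: 1.77·38.0^0.52·exp(0.02·71-3.6000) = 1.326
  Sd branch = 0.102·Sd^0.62·e^(0.033·RH+0.04·T) = 8.987 μm/a
  r_corr = 1.326 + 8.987 = 10.31 μm/a
ISO 9223 Table 2 (carbon steel): 1.3 < 10.3 ≤ 25 μm/a ⇒ C2

C2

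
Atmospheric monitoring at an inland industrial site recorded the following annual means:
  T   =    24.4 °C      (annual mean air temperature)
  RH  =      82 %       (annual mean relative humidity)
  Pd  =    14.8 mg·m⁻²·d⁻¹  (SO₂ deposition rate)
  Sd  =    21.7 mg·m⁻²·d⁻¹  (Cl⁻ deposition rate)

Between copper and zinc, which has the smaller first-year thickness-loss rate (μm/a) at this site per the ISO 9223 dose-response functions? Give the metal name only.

copper: T>10 °C ⇒ hinge -0.080·(24.4−10) = -1.1520
  sulphur-dioxide contribution → 0.4259 μm/a
  chloride contribution → 1.489 μm/a
  ⇒ r_corr(copper) = 1.915 μm/a
zinc: f(T) = -0.071·(T−10) [T>10 °C] = -1.0224
  sulphur-dioxide contribution → 0.6601 μm/a
  chloride contribution → 1.55 μm/a
  ⇒ r_corr(zinc) = 2.211 μm/a
Ordering by μm/a: zinc (2.21) > copper (1.91)

copper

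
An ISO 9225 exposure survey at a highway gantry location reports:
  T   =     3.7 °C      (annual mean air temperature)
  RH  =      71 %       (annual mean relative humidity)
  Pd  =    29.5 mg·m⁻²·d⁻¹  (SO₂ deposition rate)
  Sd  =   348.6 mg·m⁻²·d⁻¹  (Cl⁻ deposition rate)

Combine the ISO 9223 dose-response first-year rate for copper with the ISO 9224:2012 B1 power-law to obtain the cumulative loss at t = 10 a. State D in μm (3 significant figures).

copper: f(T) = +0.126·(T−10) [T≤10 °C] = -0.7938
  sulphur-dioxide contribution → 0.381 μm/a
  chloride contribution → 0.769 μm/a
  ⇒ r_corr(copper) = 1.15 μm/a
Power-law: D(10) = r_corr · 10^0.667
  D(10) = 1.15 × 10^0.667 = 1.15 × 4.645 = 5.342 μm

D(10) = 5.34 μm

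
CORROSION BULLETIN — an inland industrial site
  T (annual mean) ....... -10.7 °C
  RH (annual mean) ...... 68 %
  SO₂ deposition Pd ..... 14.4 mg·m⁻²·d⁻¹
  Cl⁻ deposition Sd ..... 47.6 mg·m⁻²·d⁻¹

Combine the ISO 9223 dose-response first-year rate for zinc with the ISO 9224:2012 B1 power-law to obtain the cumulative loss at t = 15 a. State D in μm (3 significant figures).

zinc: temperature factor f = +0.038·(-20.7) = -0.7866
  sulphur-dioxide contribution → 0.4336 μm/a
  chloride contribution → 0.1098 μm/a
  ⇒ r_corr(zinc) = 0.5434 μm/a
ISO 9224: D(t) = r_corr · t^b with b = 0.813 (zinc, B1)
  D(15) = 0.5434 × 15^0.813 = 0.5434 × 9.04 = 4.912 μm

D(15) = 4.91 μm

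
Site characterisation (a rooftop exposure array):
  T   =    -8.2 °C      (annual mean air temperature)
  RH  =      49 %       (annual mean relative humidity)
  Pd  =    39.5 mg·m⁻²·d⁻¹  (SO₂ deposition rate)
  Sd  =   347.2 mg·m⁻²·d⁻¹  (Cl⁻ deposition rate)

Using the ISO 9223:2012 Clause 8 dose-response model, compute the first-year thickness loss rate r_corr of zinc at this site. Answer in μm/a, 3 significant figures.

r_corr = 0.672 μm/a

zinc: temperature factor f = +0.038·(-18.2) = -0.6916
  SO₂ term: 0.0129·39.5^0.44·exp(0.046·49-0.6916) = 0.3102
  Cl⁻ term: 0.0175·347.2^0.57·exp(0.008·49+0.085·-8.2) = 0.362
  r_corr = 0.3102 + 0.362 = 0.6722 μm/a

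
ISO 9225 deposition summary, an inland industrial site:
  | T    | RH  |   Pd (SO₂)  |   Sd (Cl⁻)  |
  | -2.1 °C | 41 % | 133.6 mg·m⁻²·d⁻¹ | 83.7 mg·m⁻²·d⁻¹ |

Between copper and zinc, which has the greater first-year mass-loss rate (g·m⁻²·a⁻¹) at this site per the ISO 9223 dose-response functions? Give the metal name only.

zinc

copper: T≤10 °C ⇒ hinge +0.126·(-2.1−10) = -1.5246
  SO₂ term: 0.0053·133.6^0.26·exp(0.059·41-1.5246) = 0.04628
  Sd branch = 0.01025·Sd^0.27·e^(0.036·RH+0.049·T) = 0.1337 μm/a
  sum: 0.04628 + 0.1337 → r_corr = 0.18 μm/a
  mass loss = 0.18 μm/a × 8.96 g/cm³ = 1.613 g·m⁻²·a⁻¹
zinc: f(T) = +0.038·(T−10) [T≤10 °C] = -0.4598
  Pd branch = 0.0129·Pd^0.44·e^(0.046·RH+f) = 0.4627 μm/a
  Cl⁻ term: 0.0175·83.7^0.57·exp(0.008·41+0.085·-2.1) = 0.2535
  sum: 0.4627 + 0.2535 → r_corr = 0.7162 μm/a
  mass loss = 0.7162 μm/a × 7.14 g/cm³ = 5.114 g·m⁻²·a⁻¹
Ordering by g·m⁻²·a⁻¹: zinc (5.11) > copper (1.61)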